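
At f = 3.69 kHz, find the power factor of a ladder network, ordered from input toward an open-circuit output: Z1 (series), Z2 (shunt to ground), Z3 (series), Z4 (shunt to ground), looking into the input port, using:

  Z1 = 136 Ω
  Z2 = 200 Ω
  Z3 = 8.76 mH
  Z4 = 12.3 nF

Step 1 — Angular frequency: ω = 2π·f = 2π·3690 = 2.318e+04 rad/s.
Step 2 — Component impedances:
  Z1: Z = R = 136 Ω
  Z2: Z = R = 200 Ω
  Z3: Z = jωL = j·2.318e+04·0.00876 = 0 + j203.1 Ω
  Z4: Z = 1/(jωC) = -j/(ω·C) = 0 - j3507 Ω
Step 3 — Ladder network (open output): work backward from the far end, alternating series and parallel combinations. Z_in = 335.3 - j12.06 Ω = 335.5∠-2.1° Ω.
Step 4 — Power factor: PF = cos(φ) = Re(Z)/|Z| = 335.3/335.5 = 0.9994.
Step 5 — Type: Im(Z) = -12.06 ⇒ leading (phase φ = -2.1°).

PF = 0.9994 (leading, φ = -2.1°)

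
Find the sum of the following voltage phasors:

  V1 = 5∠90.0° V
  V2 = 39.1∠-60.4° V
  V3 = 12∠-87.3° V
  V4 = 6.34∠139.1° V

Step 1 — Convert each phasor to rectangular form:
  V1 = 5·(cos(90.0°) + j·sin(90.0°)) = 0 + j5 V
  V2 = 39.1·(cos(-60.4°) + j·sin(-60.4°)) = 19.31 - j34 V
  V3 = 12·(cos(-87.3°) + j·sin(-87.3°)) = 0.5653 - j11.99 V
  V4 = 6.34·(cos(139.1°) + j·sin(139.1°)) = -4.792 + j4.151 V
Step 2 — Sum components: V_total = 15.09 - j36.83 V.
Step 3 — Convert to polar: |V_total| = 39.8 V, ∠V_total = -67.7°.

V_total = 39.8∠-67.7° V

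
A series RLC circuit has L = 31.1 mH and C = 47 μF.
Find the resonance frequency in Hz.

Step 1 — Resonance condition Im(Z)=0 gives ω₀ = 1/√(LC).
Step 2 — ω₀ = 1/√(0.0311·4.7e-05) = 827.1 rad/s.
Step 3 — f₀ = ω₀/(2π) = 131.6 Hz.

f₀ = 131.6 Hz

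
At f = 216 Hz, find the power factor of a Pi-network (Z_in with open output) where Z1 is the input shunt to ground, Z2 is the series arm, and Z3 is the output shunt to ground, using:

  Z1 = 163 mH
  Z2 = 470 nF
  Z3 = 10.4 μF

Step 1 — Angular frequency: ω = 2π·f = 2π·216 = 1357 rad/s.
Step 2 — Component impedances:
  Z1: Z = jωL = j·1357·0.163 = 0 + j221.2 Ω
  Z2: Z = 1/(jωC) = -j/(ω·C) = 0 - j1568 Ω
  Z3: Z = 1/(jωC) = -j/(ω·C) = 0 - j70.85 Ω
Step 3 — With open output, the series arm Z2 and the output shunt Z3 appear in series to ground: Z2 + Z3 = 0 - j1639 Ω.
Step 4 — Parallel with input shunt Z1: Z_in = Z1 || (Z2 + Z3) = 0 + j255.7 Ω = 255.7∠90.0° Ω.
Step 5 — Power factor: PF = cos(φ) = Re(Z)/|Z| = -0/255.7 = -0.
Step 6 — Type: Im(Z) = 255.7 ⇒ lagging (phase φ = 90.0°).

PF = -0 (lagging, φ = 90.0°)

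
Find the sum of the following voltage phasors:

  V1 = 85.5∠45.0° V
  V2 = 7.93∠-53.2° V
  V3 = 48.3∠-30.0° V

Step 1 — Convert each phasor to rectangular form:
  V1 = 85.5·(cos(45.0°) + j·sin(45.0°)) = 60.46 + j60.46 V
  V2 = 7.93·(cos(-53.2°) + j·sin(-53.2°)) = 4.75 - j6.35 V
  V3 = 48.3·(cos(-30.0°) + j·sin(-30.0°)) = 41.83 - j24.15 V
Step 2 — Sum components: V_total = 107 + j29.96 V.
Step 3 — Convert to polar: |V_total| = 111.2 V, ∠V_total = 15.6°.

V_total = 111.2∠15.6° V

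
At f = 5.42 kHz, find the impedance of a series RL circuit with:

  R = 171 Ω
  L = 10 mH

Step 1 — Angular frequency: ω = 2π·f = 2π·5420 = 3.405e+04 rad/s.
Step 2 — Component impedances:
  R: Z = R = 171 Ω
  L: Z = jωL = j·3.405e+04·0.01 = 0 + j340.5 Ω
Step 3 — Series combination: Z_total = R + L = 171 + j340.5 Ω = 381.1∠63.3° Ω.

Z = 171 + j340.5 Ω = 381.1∠63.3° Ω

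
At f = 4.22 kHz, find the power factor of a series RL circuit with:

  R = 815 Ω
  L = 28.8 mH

Step 1 — Angular frequency: ω = 2π·f = 2π·4220 = 2.652e+04 rad/s.
Step 2 — Component impedances:
  R: Z = R = 815 Ω
  L: Z = jωL = j·2.652e+04·0.0288 = 0 + j763.6 Ω
Step 3 — Series combination: Z_total = R + L = 815 + j763.6 Ω = 1117∠43.1° Ω.
Step 4 — Power factor: PF = cos(φ) = Re(Z)/|Z| = 815/1116.9 = 0.7297.
Step 5 — Type: Im(Z) = 763.6 ⇒ lagging (phase φ = 43.1°).

PF = 0.7297 (lagging, φ = 43.1°)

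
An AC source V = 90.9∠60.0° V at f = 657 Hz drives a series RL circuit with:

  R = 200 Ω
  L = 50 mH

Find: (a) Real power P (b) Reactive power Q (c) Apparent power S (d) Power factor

Step 1 — Angular frequency: ω = 2π·f = 2π·657 = 4128 rad/s.
Step 2 — Component impedances:
  R: Z = R = 200 Ω
  L: Z = jωL = j·4128·0.05 = 0 + j206.4 Ω
Step 3 — Series combination: Z_total = R + L = 200 + j206.4 Ω = 287.4∠45.9° Ω.
Step 4 — Source phasor: V = 90.9∠60.0° V = 45.45 + j78.72 V.
Step 5 — Current: I = V / Z = 0.3068 + j0.07704 A = 0.3163∠14.1° A.
Step 6 — Complex power: S = V·I* = 20.01 + j20.65 VA.
Step 7 — Real power: P = Re(S) = 20.01 W.
Step 8 — Reactive power: Q = Im(S) = 20.65 VAR.
Step 9 — Apparent power: |S| = 28.75 VA.
Step 10 — Power factor: PF = P/|S| = 0.6959 (lagging).

(a) P = 20.01 W  (b) Q = 20.65 VAR  (c) S = 28.75 VA  (d) PF = 0.6959 (lagging)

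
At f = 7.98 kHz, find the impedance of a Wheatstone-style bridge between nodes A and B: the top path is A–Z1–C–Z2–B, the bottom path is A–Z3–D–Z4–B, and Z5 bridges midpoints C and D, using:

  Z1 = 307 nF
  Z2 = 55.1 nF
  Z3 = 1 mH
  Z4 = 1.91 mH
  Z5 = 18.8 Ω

Step 1 — Angular frequency: ω = 2π·f = 2π·7980 = 5.014e+04 rad/s.
Step 2 — Component impedances:
  Z1: Z = 1/(jωC) = -j/(ω·C) = 0 - j64.96 Ω
  Z2: Z = 1/(jωC) = -j/(ω·C) = 0 - j362 Ω
  Z3: Z = jωL = j·5.014e+04·0.001 = 0 + j50.14 Ω
  Z4: Z = jωL = j·5.014e+04·0.00191 = 0 + j95.77 Ω
  Z5: Z = R = 18.8 Ω
Step 3 — Bridge requires nodal analysis (the Z5 bridge couples midpoints C and D, so the two paths cannot be reduced to a simple series/parallel combination). Setting node B to ground and injecting 1 A at node A, the 3-node admittance system at A, C, D solves to V_A = Z_AB = 61.5 + j267.6 Ω = 274.6∠77.1° Ω.

Z = 61.5 + j267.6 Ω = 274.6∠77.1° Ω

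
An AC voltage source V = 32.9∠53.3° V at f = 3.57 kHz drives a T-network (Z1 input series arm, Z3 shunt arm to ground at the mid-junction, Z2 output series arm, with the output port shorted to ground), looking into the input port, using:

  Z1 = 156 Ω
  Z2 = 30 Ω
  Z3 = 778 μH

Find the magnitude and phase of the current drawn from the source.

Step 1 — Angular frequency: ω = 2π·f = 2π·3570 = 2.243e+04 rad/s.
Step 2 — Component impedances:
  Z1: Z = R = 156 Ω
  Z2: Z = R = 30 Ω
  Z3: Z = jωL = j·2.243e+04·0.000778 = 0 + j17.45 Ω
Step 3 — With the output port shorted to ground, the output series arm Z2 runs from the junction to ground; the shunt arm Z3 also runs from the junction to ground. They appear in parallel: Z3 || Z2 = 7.585 + j13.04 Ω.
Step 4 — Series with input arm Z1: Z_in = Z1 + (Z3 || Z2) = 163.6 + j13.04 Ω = 164.1∠4.6° Ω.
Step 5 — Source phasor: V = 32.9∠53.3° V = 19.66 + j26.38 V.
Step 6 — Ohm's law: I = V / Z_total = (19.66 + j26.38) / (163.6 + j13.04) = 0.1322 + j0.1507 A.
Step 7 — Convert to polar: |I| = 0.2005 A, ∠I = 48.7°.

I = 0.2005∠48.7° A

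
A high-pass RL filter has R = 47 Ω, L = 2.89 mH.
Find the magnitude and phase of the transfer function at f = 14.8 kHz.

Step 1 — Angular frequency: ω = 2π·1.48e+04 = 9.299e+04 rad/s.
Step 2 — Transfer function: H(jω) = jωL/(R + jωL).
Step 3 — Numerator jωL = j·268.7; denominator R + jωL = 47 + j268.7.
Step 4 — H = 0.9703 + j0.1697.
Step 5 — Magnitude: |H| = 0.985 (-0.1 dB); phase: φ = 9.9°.

|H| = 0.985 (-0.1 dB), φ = 9.9°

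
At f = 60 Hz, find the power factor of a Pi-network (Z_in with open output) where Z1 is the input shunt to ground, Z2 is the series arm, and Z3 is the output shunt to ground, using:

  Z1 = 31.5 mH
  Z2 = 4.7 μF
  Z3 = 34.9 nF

Step 1 — Angular frequency: ω = 2π·f = 2π·60 = 377 rad/s.
Step 2 — Component impedances:
  Z1: Z = jωL = j·377·0.0315 = 0 + j11.88 Ω
  Z2: Z = 1/(jωC) = -j/(ω·C) = 0 - j564.4 Ω
  Z3: Z = 1/(jωC) = -j/(ω·C) = 0 - j7.601e+04 Ω
Step 3 — With open output, the series arm Z2 and the output shunt Z3 appear in series to ground: Z2 + Z3 = 0 - j7.657e+04 Ω.
Step 4 — Parallel with input shunt Z1: Z_in = Z1 || (Z2 + Z3) = 0 + j11.88 Ω = 11.88∠90.0° Ω.
Step 5 — Power factor: PF = cos(φ) = Re(Z)/|Z| = -0/11.88 = -0.
Step 6 — Type: Im(Z) = 11.88 ⇒ lagging (phase φ = 90.0°).

PF = -0 (lagging, φ = 90.0°)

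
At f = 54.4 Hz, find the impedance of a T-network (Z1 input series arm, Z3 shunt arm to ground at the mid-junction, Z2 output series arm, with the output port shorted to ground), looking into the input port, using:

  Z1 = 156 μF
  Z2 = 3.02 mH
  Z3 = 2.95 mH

Step 1 — Angular frequency: ω = 2π·f = 2π·54.4 = 341.8 rad/s.
Step 2 — Component impedances:
  Z1: Z = 1/(jωC) = -j/(ω·C) = 0 - j18.75 Ω
  Z2: Z = jωL = j·341.8·0.00302 = 0 + j1.032 Ω
  Z3: Z = jωL = j·341.8·0.00295 = 0 + j1.008 Ω
Step 3 — With the output port shorted to ground, the output series arm Z2 runs from the junction to ground; the shunt arm Z3 also runs from the junction to ground. They appear in parallel: Z3 || Z2 = 0 + j0.5101 Ω.
Step 4 — Series with input arm Z1: Z_in = Z1 + (Z3 || Z2) = 0 - j18.24 Ω = 18.24∠-90.0° Ω.

Z = 0 - j18.24 Ω = 18.24∠-90.0° Ω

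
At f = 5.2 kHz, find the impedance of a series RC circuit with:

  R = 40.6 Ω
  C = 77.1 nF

Step 1 — Angular frequency: ω = 2π·f = 2π·5200 = 3.267e+04 rad/s.
Step 2 — Component impedances:
  R: Z = R = 40.6 Ω
  C: Z = 1/(jωC) = -j/(ω·C) = 0 - j397 Ω
Step 3 — Series combination: Z_total = R + C = 40.6 - j397 Ω = 399∠-84.2° Ω.

Z = 40.6 - j397 Ω = 399∠-84.2° Ω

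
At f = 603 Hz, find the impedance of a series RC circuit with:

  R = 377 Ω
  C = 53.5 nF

Step 1 — Angular frequency: ω = 2π·f = 2π·603 = 3789 rad/s.
Step 2 — Component impedances:
  R: Z = R = 377 Ω
  C: Z = 1/(jωC) = -j/(ω·C) = 0 - j4933 Ω
Step 3 — Series combination: Z_total = R + C = 377 - j4933 Ω = 4948∠-85.6° Ω.

Z = 377 - j4933 Ω = 4948∠-85.6° Ω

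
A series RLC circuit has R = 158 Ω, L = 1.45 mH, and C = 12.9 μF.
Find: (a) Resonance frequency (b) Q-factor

Step 1 — Resonance condition Im(Z)=0 gives ω₀ = 1/√(LC).
Step 2 — ω₀ = 1/√(0.00145·1.29e-05) = 7312 rad/s.
Step 3 — f₀ = ω₀/(2π) = 1164 Hz.
Step 4 — Series Q: Q = ω₀L/R = 7312·0.00145/158 = 0.0671.

(a) f₀ = 1164 Hz  (b) Q = 0.0671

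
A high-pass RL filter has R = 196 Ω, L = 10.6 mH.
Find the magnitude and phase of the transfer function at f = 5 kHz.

Step 1 — Angular frequency: ω = 2π·5000 = 3.142e+04 rad/s.
Step 2 — Transfer function: H(jω) = jωL/(R + jωL).
Step 3 — Numerator jωL = j·333; denominator R + jωL = 196 + j333.
Step 4 — H = 0.7427 + j0.4371.
Step 5 — Magnitude: |H| = 0.8618 (-1.3 dB); phase: φ = 30.5°.

|H| = 0.8618 (-1.3 dB), φ = 30.5°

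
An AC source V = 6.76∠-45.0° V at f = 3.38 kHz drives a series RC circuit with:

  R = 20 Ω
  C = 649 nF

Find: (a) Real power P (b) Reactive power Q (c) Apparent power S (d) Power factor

Step 1 — Angular frequency: ω = 2π·f = 2π·3380 = 2.124e+04 rad/s.
Step 2 — Component impedances:
  R: Z = R = 20 Ω
  C: Z = 1/(jωC) = -j/(ω·C) = 0 - j72.55 Ω
Step 3 — Series combination: Z_total = R + C = 20 - j72.55 Ω = 75.26∠-74.6° Ω.
Step 4 — Source phasor: V = 6.76∠-45.0° V = 4.78 - j4.78 V.
Step 5 — Current: I = V / Z = 0.07811 + j0.04435 A = 0.08982∠29.6° A.
Step 6 — Complex power: S = V·I* = 0.1614 - j0.5854 VA.
Step 7 — Real power: P = Re(S) = 0.1614 W.
Step 8 — Reactive power: Q = Im(S) = -0.5854 VAR.
Step 9 — Apparent power: |S| = 0.6072 VA.
Step 10 — Power factor: PF = P/|S| = 0.2657 (leading).

(a) P = 0.1614 W  (b) Q = -0.5854 VAR  (c) S = 0.6072 VA  (d) PF = 0.2657 (leading)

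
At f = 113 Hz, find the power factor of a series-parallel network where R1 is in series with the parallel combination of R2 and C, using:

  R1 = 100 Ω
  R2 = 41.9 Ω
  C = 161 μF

Step 1 — Angular frequency: ω = 2π·f = 2π·113 = 710 rad/s.
Step 2 — Component impedances:
  R1: Z = R = 100 Ω
  R2: Z = R = 41.9 Ω
  C: Z = 1/(jωC) = -j/(ω·C) = 0 - j8.748 Ω
Step 3 — Parallel branch: R2 || C = 1/(1/R2 + 1/C) = 1.75 - j8.383 Ω.
Step 4 — Series with R1: Z_total = R1 + (R2 || C) = 101.8 - j8.383 Ω = 102.1∠-4.7° Ω.
Step 5 — Power factor: PF = cos(φ) = Re(Z)/|Z| = 101.75/102.095 = 0.9966.
Step 6 — Type: Im(Z) = -8.383 ⇒ leading (phase φ = -4.7°).

PF = 0.9966 (leading, φ = -4.7°)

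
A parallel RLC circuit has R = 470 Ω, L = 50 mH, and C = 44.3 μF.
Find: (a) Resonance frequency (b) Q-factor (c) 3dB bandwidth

Step 1 — Resonance: ω₀ = 1/√(LC) = 1/√(0.05·4.43e-05) = 671.9 rad/s.
Step 2 — f₀ = ω₀/(2π) = 106.9 Hz.
Step 3 — Parallel Q: Q = R/(ω₀L) = 470/(671.9·0.05) = 13.99.
Step 4 — Bandwidth: Δω = ω₀/Q = 48.03 rad/s; BW = Δω/(2π) = 7.644 Hz.

(a) f₀ = 106.9 Hz  (b) Q = 13.99  (c) BW = 7.644 Hz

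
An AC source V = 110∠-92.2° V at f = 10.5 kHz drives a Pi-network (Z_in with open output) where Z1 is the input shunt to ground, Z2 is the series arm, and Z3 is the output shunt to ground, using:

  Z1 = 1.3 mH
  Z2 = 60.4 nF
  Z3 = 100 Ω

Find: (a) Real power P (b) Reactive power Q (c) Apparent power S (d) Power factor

Step 1 — Angular frequency: ω = 2π·f = 2π·1.05e+04 = 6.597e+04 rad/s.
Step 2 — Component impedances:
  Z1: Z = jωL = j·6.597e+04·0.0013 = 0 + j85.77 Ω
  Z2: Z = 1/(jωC) = -j/(ω·C) = 0 - j251 Ω
  Z3: Z = R = 100 Ω
Step 3 — With open output, the series arm Z2 and the output shunt Z3 appear in series to ground: Z2 + Z3 = 100 - j251 Ω.
Step 4 — Parallel with input shunt Z1: Z_in = Z1 || (Z2 + Z3) = 19.73 + j118.4 Ω = 120∠80.5° Ω.
Step 5 — Source phasor: V = 110∠-92.2° V = -4.223 - j109.9 V.
Step 6 — Current: I = V / Z = -0.9094 - j0.1159 A = 0.9168∠-172.7° A.
Step 7 — Complex power: S = V·I* = 16.58 + j99.47 VA.
Step 8 — Real power: P = Re(S) = 16.58 W.
Step 9 — Reactive power: Q = Im(S) = 99.47 VAR.
Step 10 — Apparent power: |S| = 100.8 VA.
Step 11 — Power factor: PF = P/|S| = 0.1644 (lagging).

(a) P = 16.58 W  (b) Q = 99.47 VAR  (c) S = 100.8 VA  (d) PF = 0.1644 (lagging)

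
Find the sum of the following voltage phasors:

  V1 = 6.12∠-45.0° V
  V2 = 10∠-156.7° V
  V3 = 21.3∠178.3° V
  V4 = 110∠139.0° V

Step 1 — Convert each phasor to rectangular form:
  V1 = 6.12·(cos(-45.0°) + j·sin(-45.0°)) = 4.327 - j4.327 V
  V2 = 10·(cos(-156.7°) + j·sin(-156.7°)) = -9.184 - j3.955 V
  V3 = 21.3·(cos(178.3°) + j·sin(178.3°)) = -21.29 + j0.6319 V
  V4 = 110·(cos(139.0°) + j·sin(139.0°)) = -83.02 + j72.17 V
Step 2 — Sum components: V_total = -109.2 + j64.52 V.
Step 3 — Convert to polar: |V_total| = 126.8 V, ∠V_total = 149.4°.

V_total = 126.8∠149.4° V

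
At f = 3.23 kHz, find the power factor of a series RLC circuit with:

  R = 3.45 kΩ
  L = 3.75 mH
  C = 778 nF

Step 1 — Angular frequency: ω = 2π·f = 2π·3230 = 2.029e+04 rad/s.
Step 2 — Component impedances:
  R: Z = R = 3450 Ω
  L: Z = jωL = j·2.029e+04·0.00375 = 0 + j76.11 Ω
  C: Z = 1/(jωC) = -j/(ω·C) = 0 - j63.33 Ω
Step 3 — Series combination: Z_total = R + L + C = 3450 + j12.77 Ω = 3450∠0.2° Ω.
Step 4 — Power factor: PF = cos(φ) = Re(Z)/|Z| = 3450/3450 = 1.
Step 5 — Type: Im(Z) = 12.77 ⇒ lagging (phase φ = 0.2°).

PF = 1 (lagging, φ = 0.2°)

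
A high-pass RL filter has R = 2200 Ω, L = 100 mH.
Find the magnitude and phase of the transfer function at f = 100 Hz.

Step 1 — Angular frequency: ω = 2π·100 = 628.3 rad/s.
Step 2 — Transfer function: H(jω) = jωL/(R + jωL).
Step 3 — Numerator jωL = j·62.83; denominator R + jωL = 2200 + j62.83.
Step 4 — H = 0.000815 + j0.02854.
Step 5 — Magnitude: |H| = 0.02855 (-30.9 dB); phase: φ = 88.4°.

|H| = 0.02855 (-30.9 dB), φ = 88.4°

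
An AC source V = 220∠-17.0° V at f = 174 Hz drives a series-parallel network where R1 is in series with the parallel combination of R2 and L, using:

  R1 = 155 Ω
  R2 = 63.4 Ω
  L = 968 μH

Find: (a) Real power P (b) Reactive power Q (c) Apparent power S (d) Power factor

Step 1 — Angular frequency: ω = 2π·f = 2π·174 = 1093 rad/s.
Step 2 — Component impedances:
  R1: Z = R = 155 Ω
  R2: Z = R = 63.4 Ω
  L: Z = jωL = j·1093·0.000968 = 0 + j1.058 Ω
Step 3 — Parallel branch: R2 || L = 1/(1/R2 + 1/L) = 0.01766 + j1.058 Ω.
Step 4 — Series with R1: Z_total = R1 + (R2 || L) = 155 + j1.058 Ω = 155∠0.4° Ω.
Step 5 — Source phasor: V = 220∠-17.0° V = 210.4 - j64.32 V.
Step 6 — Current: I = V / Z = 1.354 - j0.4242 A = 1.419∠-17.4° A.
Step 7 — Complex power: S = V·I* = 312.2 + j2.131 VA.
Step 8 — Real power: P = Re(S) = 312.2 W.
Step 9 — Reactive power: Q = Im(S) = 2.131 VAR.
Step 10 — Apparent power: |S| = 312.2 VA.
Step 11 — Power factor: PF = P/|S| = 1 (lagging).

(a) P = 312.2 W  (b) Q = 2.131 VAR  (c) S = 312.2 VA  (d) PF = 1 (lagging)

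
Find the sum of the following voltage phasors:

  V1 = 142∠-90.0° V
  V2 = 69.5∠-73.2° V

Step 1 — Convert each phasor to rectangular form:
  V1 = 142·(cos(-90.0°) + j·sin(-90.0°)) = 0 - j142 V
  V2 = 69.5·(cos(-73.2°) + j·sin(-73.2°)) = 20.09 - j66.53 V
Step 2 — Sum components: V_total = 20.09 - j208.5 V.
Step 3 — Convert to polar: |V_total| = 209.5 V, ∠V_total = -84.5°.

V_total = 209.5∠-84.5° V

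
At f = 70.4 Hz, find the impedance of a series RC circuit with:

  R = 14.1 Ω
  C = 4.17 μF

Step 1 — Angular frequency: ω = 2π·f = 2π·70.4 = 442.3 rad/s.
Step 2 — Component impedances:
  R: Z = R = 14.1 Ω
  C: Z = 1/(jωC) = -j/(ω·C) = 0 - j542.1 Ω
Step 3 — Series combination: Z_total = R + C = 14.1 - j542.1 Ω = 542.3∠-88.5° Ω.

Z = 14.1 - j542.1 Ω = 542.3∠-88.5° Ω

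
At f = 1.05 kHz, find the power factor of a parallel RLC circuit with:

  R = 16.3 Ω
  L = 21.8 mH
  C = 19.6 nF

Step 1 — Angular frequency: ω = 2π·f = 2π·1050 = 6597 rad/s.
Step 2 — Component impedances:
  R: Z = R = 16.3 Ω
  L: Z = jωL = j·6597·0.0218 = 0 + j143.8 Ω
  C: Z = 1/(jωC) = -j/(ω·C) = 0 - j7733 Ω
Step 3 — Parallel combination: 1/Z_total = 1/R + 1/L + 1/C; Z_total = 16.1 + j1.791 Ω = 16.2∠6.3° Ω.
Step 4 — Power factor: PF = cos(φ) = Re(Z)/|Z| = 16.101/16.2 = 0.9939.
Step 5 — Type: Im(Z) = 1.791 ⇒ lagging (phase φ = 6.3°).

PF = 0.9939 (lagging, φ = 6.3°)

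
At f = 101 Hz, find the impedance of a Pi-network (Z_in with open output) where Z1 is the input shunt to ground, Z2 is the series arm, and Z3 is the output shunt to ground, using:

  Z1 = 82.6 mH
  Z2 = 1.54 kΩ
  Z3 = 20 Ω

Step 1 — Angular frequency: ω = 2π·f = 2π·101 = 634.6 rad/s.
Step 2 — Component impedances:
  Z1: Z = jωL = j·634.6·0.0826 = 0 + j52.42 Ω
  Z2: Z = R = 1540 Ω
  Z3: Z = R = 20 Ω
Step 3 — With open output, the series arm Z2 and the output shunt Z3 appear in series to ground: Z2 + Z3 = 1560 Ω.
Step 4 — Parallel with input shunt Z1: Z_in = Z1 || (Z2 + Z3) = 1.759 + j52.36 Ω = 52.39∠88.1° Ω.

Z = 1.759 + j52.36 Ω = 52.39∠88.1° Ω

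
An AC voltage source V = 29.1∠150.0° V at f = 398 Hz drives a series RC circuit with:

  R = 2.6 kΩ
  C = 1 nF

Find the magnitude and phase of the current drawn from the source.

Step 1 — Angular frequency: ω = 2π·f = 2π·398 = 2501 rad/s.
Step 2 — Component impedances:
  R: Z = R = 2600 Ω
  C: Z = 1/(jωC) = -j/(ω·C) = 0 - j3.999e+05 Ω
Step 3 — Series combination: Z_total = R + C = 2600 - j3.999e+05 Ω = 3.999e+05∠-89.6° Ω.
Step 4 — Source phasor: V = 29.1∠150.0° V = -25.2 + j14.55 V.
Step 5 — Ohm's law: I = V / Z_total = (-25.2 + j14.55) / (2600 - j3.999e+05) = -3.679e-05 - j6.278e-05 A.
Step 6 — Convert to polar: |I| = 7.277e-05 A, ∠I = -120.4°.

I = 7.277e-05∠-120.4° A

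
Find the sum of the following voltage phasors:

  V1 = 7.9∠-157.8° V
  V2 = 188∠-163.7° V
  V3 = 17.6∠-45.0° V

Step 1 — Convert each phasor to rectangular form:
  V1 = 7.9·(cos(-157.8°) + j·sin(-157.8°)) = -7.314 - j2.985 V
  V2 = 188·(cos(-163.7°) + j·sin(-163.7°)) = -180.4 - j52.77 V
  V3 = 17.6·(cos(-45.0°) + j·sin(-45.0°)) = 12.45 - j12.45 V
Step 2 — Sum components: V_total = -175.3 - j68.2 V.
Step 3 — Convert to polar: |V_total| = 188.1 V, ∠V_total = -158.7°.

V_total = 188.1∠-158.7° V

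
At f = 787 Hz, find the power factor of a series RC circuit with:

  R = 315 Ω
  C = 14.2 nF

Step 1 — Angular frequency: ω = 2π·f = 2π·787 = 4945 rad/s.
Step 2 — Component impedances:
  R: Z = R = 315 Ω
  C: Z = 1/(jωC) = -j/(ω·C) = 0 - j1.424e+04 Ω
Step 3 — Series combination: Z_total = R + C = 315 - j1.424e+04 Ω = 1.425e+04∠-88.7° Ω.
Step 4 — Power factor: PF = cos(φ) = Re(Z)/|Z| = 315/1.425e+04 = 0.02211.
Step 5 — Type: Im(Z) = -1.424e+04 ⇒ leading (phase φ = -88.7°).

PF = 0.02211 (leading, φ = -88.7°)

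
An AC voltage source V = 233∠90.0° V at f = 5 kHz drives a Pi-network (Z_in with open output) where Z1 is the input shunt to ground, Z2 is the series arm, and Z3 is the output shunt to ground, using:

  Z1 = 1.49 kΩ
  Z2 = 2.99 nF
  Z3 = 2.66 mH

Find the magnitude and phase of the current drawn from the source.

Step 1 — Angular frequency: ω = 2π·f = 2π·5000 = 3.142e+04 rad/s.
Step 2 — Component impedances:
  Z1: Z = R = 1490 Ω
  Z2: Z = 1/(jωC) = -j/(ω·C) = 0 - j1.065e+04 Ω
  Z3: Z = jωL = j·3.142e+04·0.00266 = 0 + j83.57 Ω
Step 3 — With open output, the series arm Z2 and the output shunt Z3 appear in series to ground: Z2 + Z3 = 0 - j1.056e+04 Ω.
Step 4 — Parallel with input shunt Z1: Z_in = Z1 || (Z2 + Z3) = 1461 - j206.1 Ω = 1475∠-8.0° Ω.
Step 5 — Source phasor: V = 233∠90.0° V = 0 + j233 V.
Step 6 — Ohm's law: I = V / Z_total = (0 + j233) / (1461 - j206.1) = -0.02206 + j0.1564 A.
Step 7 — Convert to polar: |I| = 0.1579 A, ∠I = 98.0°.

I = 0.1579∠98.0° A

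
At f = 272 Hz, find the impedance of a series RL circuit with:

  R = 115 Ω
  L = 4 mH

Step 1 — Angular frequency: ω = 2π·f = 2π·272 = 1709 rad/s.
Step 2 — Component impedances:
  R: Z = R = 115 Ω
  L: Z = jωL = j·1709·0.004 = 0 + j6.836 Ω
Step 3 — Series combination: Z_total = R + L = 115 + j6.836 Ω = 115.2∠3.4° Ω.

Z = 115 + j6.836 Ω = 115.2∠3.4° Ω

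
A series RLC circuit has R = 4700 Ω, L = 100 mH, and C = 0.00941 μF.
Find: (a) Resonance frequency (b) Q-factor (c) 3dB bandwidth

Step 1 — Resonance condition Im(Z)=0 gives ω₀ = 1/√(LC).
Step 2 — ω₀ = 1/√(0.1·9.41e-09) = 3.26e+04 rad/s.
Step 3 — f₀ = ω₀/(2π) = 5188 Hz.
Step 4 — Series Q: Q = ω₀L/R = 3.26e+04·0.1/4700 = 0.6936.
Step 5 — 3dB bandwidth: Δω = ω₀/Q = 4.7e+04 rad/s; BW = Δω/(2π) = 7480 Hz.

(a) f₀ = 5188 Hz  (b) Q = 0.6936  (c) BW = 7480 Hz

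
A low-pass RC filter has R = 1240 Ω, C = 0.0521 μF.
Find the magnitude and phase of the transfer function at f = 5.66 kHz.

Step 1 — Angular frequency: ω = 2π·5660 = 3.556e+04 rad/s.
Step 2 — Transfer function: H(jω) = 1/(1 + jωRC).
Step 3 — Denominator: 1 + jωRC = 1 + j·3.556e+04·1240·5.21e-08 = 1 + j2.298.
Step 4 — H = 0.1593 - j0.3659.
Step 5 — Magnitude: |H| = 0.3991 (-8.0 dB); phase: φ = -66.5°.

|H| = 0.3991 (-8.0 dB), φ = -66.5°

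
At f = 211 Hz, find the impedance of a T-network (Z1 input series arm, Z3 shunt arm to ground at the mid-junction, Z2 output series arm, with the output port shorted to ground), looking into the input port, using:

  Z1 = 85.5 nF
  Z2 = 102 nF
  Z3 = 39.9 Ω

Step 1 — Angular frequency: ω = 2π·f = 2π·211 = 1326 rad/s.
Step 2 — Component impedances:
  Z1: Z = 1/(jωC) = -j/(ω·C) = 0 - j8822 Ω
  Z2: Z = 1/(jωC) = -j/(ω·C) = 0 - j7395 Ω
  Z3: Z = R = 39.9 Ω
Step 3 — With the output port shorted to ground, the output series arm Z2 runs from the junction to ground; the shunt arm Z3 also runs from the junction to ground. They appear in parallel: Z3 || Z2 = 39.9 - j0.2153 Ω.
Step 4 — Series with input arm Z1: Z_in = Z1 + (Z3 || Z2) = 39.9 - j8822 Ω = 8822∠-89.7° Ω.

Z = 39.9 - j8822 Ω = 8822∠-89.7° Ω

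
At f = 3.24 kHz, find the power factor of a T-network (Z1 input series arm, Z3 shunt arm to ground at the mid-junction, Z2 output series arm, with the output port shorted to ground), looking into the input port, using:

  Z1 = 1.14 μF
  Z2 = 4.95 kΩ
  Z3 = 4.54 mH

Step 1 — Angular frequency: ω = 2π·f = 2π·3240 = 2.036e+04 rad/s.
Step 2 — Component impedances:
  Z1: Z = 1/(jωC) = -j/(ω·C) = 0 - j43.09 Ω
  Z2: Z = R = 4950 Ω
  Z3: Z = jωL = j·2.036e+04·0.00454 = 0 + j92.42 Ω
Step 3 — With the output port shorted to ground, the output series arm Z2 runs from the junction to ground; the shunt arm Z3 also runs from the junction to ground. They appear in parallel: Z3 || Z2 = 1.725 + j92.39 Ω.
Step 4 — Series with input arm Z1: Z_in = Z1 + (Z3 || Z2) = 1.725 + j49.3 Ω = 49.33∠88.0° Ω.
Step 5 — Power factor: PF = cos(φ) = Re(Z)/|Z| = 1.725/49.33 = 0.03497.
Step 6 — Type: Im(Z) = 49.3 ⇒ lagging (phase φ = 88.0°).

PF = 0.03497 (lagging, φ = 88.0°)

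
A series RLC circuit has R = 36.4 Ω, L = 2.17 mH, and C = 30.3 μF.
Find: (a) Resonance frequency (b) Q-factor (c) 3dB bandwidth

Step 1 — Resonance condition Im(Z)=0 gives ω₀ = 1/√(LC).
Step 2 — ω₀ = 1/√(0.00217·3.03e-05) = 3900 rad/s.
Step 3 — f₀ = ω₀/(2π) = 620.7 Hz.
Step 4 — Series Q: Q = ω₀L/R = 3900·0.00217/36.4 = 0.2325.
Step 5 — 3dB bandwidth: Δω = ω₀/Q = 1.677e+04 rad/s; BW = Δω/(2π) = 2670 Hz.

(a) f₀ = 620.7 Hz  (b) Q = 0.2325  (c) BW = 2670 Hz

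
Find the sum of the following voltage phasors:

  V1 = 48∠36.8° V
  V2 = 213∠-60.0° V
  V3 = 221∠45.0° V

Step 1 — Convert each phasor to rectangular form:
  V1 = 48·(cos(36.8°) + j·sin(36.8°)) = 38.44 + j28.75 V
  V2 = 213·(cos(-60.0°) + j·sin(-60.0°)) = 106.5 - j184.5 V
  V3 = 221·(cos(45.0°) + j·sin(45.0°)) = 156.3 + j156.3 V
Step 2 — Sum components: V_total = 301.2 + j0.5603 V.
Step 3 — Convert to polar: |V_total| = 301.2 V, ∠V_total = 0.1°.

V_total = 301.2∠0.1° V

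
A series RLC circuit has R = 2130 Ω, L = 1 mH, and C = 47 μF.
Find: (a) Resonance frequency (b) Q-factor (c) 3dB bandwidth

Step 1 — Resonance: ω₀ = 1/√(LC) = 1/√(0.001·4.7e-05) = 4613 rad/s.
Step 2 — f₀ = ω₀/(2π) = 734.1 Hz.
Step 3 — Series Q: Q = ω₀L/R = 4613·0.001/2130 = 0.002166.
Step 4 — Bandwidth: Δω = ω₀/Q = 2.13e+06 rad/s; BW = Δω/(2π) = 3.39e+05 Hz.

(a) f₀ = 734.1 Hz  (b) Q = 0.002166  (c) BW = 3.39e+05 Hz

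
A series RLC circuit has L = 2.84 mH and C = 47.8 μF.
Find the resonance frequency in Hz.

Step 1 — Resonance condition Im(Z)=0 gives ω₀ = 1/√(LC).
Step 2 — ω₀ = 1/√(0.00284·4.78e-05) = 2714 rad/s.
Step 3 — f₀ = ω₀/(2π) = 432 Hz.

f₀ = 432 Hz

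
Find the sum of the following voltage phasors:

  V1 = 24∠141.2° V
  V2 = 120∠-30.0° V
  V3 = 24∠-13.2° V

Step 1 — Convert each phasor to rectangular form:
  V1 = 24·(cos(141.2°) + j·sin(141.2°)) = -18.7 + j15.04 V
  V2 = 120·(cos(-30.0°) + j·sin(-30.0°)) = 103.9 - j60 V
  V3 = 24·(cos(-13.2°) + j·sin(-13.2°)) = 23.37 - j5.48 V
Step 2 — Sum components: V_total = 108.6 - j50.44 V.
Step 3 — Convert to polar: |V_total| = 119.7 V, ∠V_total = -24.9°.

V_total = 119.7∠-24.9° V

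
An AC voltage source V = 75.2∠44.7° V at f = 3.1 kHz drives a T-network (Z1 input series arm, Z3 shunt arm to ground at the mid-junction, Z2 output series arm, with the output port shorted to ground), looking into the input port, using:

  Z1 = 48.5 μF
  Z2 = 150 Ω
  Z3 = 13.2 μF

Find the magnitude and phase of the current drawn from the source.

Step 1 — Angular frequency: ω = 2π·f = 2π·3100 = 1.948e+04 rad/s.
Step 2 — Component impedances:
  Z1: Z = 1/(jωC) = -j/(ω·C) = 0 - j1.059 Ω
  Z2: Z = R = 150 Ω
  Z3: Z = 1/(jωC) = -j/(ω·C) = 0 - j3.889 Ω
Step 3 — With the output port shorted to ground, the output series arm Z2 runs from the junction to ground; the shunt arm Z3 also runs from the junction to ground. They appear in parallel: Z3 || Z2 = 0.1008 - j3.887 Ω.
Step 4 — Series with input arm Z1: Z_in = Z1 + (Z3 || Z2) = 0.1008 - j4.945 Ω = 4.946∠-88.8° Ω.
Step 5 — Source phasor: V = 75.2∠44.7° V = 53.45 + j52.9 V.
Step 6 — Ohm's law: I = V / Z_total = (53.45 + j52.9) / (0.1008 - j4.945) = -10.47 + j11.02 A.
Step 7 — Convert to polar: |I| = 15.2 A, ∠I = 133.5°.

I = 15.2∠133.5° A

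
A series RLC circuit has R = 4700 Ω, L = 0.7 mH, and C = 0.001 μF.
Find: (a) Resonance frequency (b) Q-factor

Step 1 — Resonance condition Im(Z)=0 gives ω₀ = 1/√(LC).
Step 2 — ω₀ = 1/√(0.0007·1e-09) = 1.195e+06 rad/s.
Step 3 — f₀ = ω₀/(2π) = 1.902e+05 Hz.
Step 4 — Series Q: Q = ω₀L/R = 1.195e+06·0.0007/4700 = 0.178.

(a) f₀ = 1.902e+05 Hz  (b) Q = 0.178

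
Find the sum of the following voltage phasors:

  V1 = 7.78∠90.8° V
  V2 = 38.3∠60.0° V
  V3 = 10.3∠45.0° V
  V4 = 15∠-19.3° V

Step 1 — Convert each phasor to rectangular form:
  V1 = 7.78·(cos(90.8°) + j·sin(90.8°)) = -0.1086 + j7.779 V
  V2 = 38.3·(cos(60.0°) + j·sin(60.0°)) = 19.15 + j33.17 V
  V3 = 10.3·(cos(45.0°) + j·sin(45.0°)) = 7.283 + j7.283 V
  V4 = 15·(cos(-19.3°) + j·sin(-19.3°)) = 14.16 - j4.958 V
Step 2 — Sum components: V_total = 40.48 + j43.27 V.
Step 3 — Convert to polar: |V_total| = 59.26 V, ∠V_total = 46.9°.

V_total = 59.26∠46.9° V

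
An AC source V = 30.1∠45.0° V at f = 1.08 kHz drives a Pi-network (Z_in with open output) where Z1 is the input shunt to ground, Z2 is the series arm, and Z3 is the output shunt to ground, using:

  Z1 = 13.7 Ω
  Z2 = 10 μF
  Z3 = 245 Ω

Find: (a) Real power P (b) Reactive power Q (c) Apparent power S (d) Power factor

Step 1 — Angular frequency: ω = 2π·f = 2π·1080 = 6786 rad/s.
Step 2 — Component impedances:
  Z1: Z = R = 13.7 Ω
  Z2: Z = 1/(jωC) = -j/(ω·C) = 0 - j14.74 Ω
  Z3: Z = R = 245 Ω
Step 3 — With open output, the series arm Z2 and the output shunt Z3 appear in series to ground: Z2 + Z3 = 245 - j14.74 Ω.
Step 4 — Parallel with input shunt Z1: Z_in = Z1 || (Z2 + Z3) = 12.98 - j0.04119 Ω = 12.98∠-0.2° Ω.
Step 5 — Source phasor: V = 30.1∠45.0° V = 21.28 + j21.28 V.
Step 6 — Current: I = V / Z = 1.635 + j1.645 A = 2.32∠45.2° A.
Step 7 — Complex power: S = V·I* = 69.82 - j0.2216 VA.
Step 8 — Real power: P = Re(S) = 69.82 W.
Step 9 — Reactive power: Q = Im(S) = -0.2216 VAR.
Step 10 — Apparent power: |S| = 69.82 VA.
Step 11 — Power factor: PF = P/|S| = 1 (leading).

(a) P = 69.82 W  (b) Q = -0.2216 VAR  (c) S = 69.82 VA  (d) PF = 1 (leading)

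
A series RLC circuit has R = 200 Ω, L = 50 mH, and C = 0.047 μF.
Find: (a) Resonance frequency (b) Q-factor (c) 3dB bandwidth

Step 1 — Resonance: ω₀ = 1/√(LC) = 1/√(0.05·4.7e-08) = 2.063e+04 rad/s.
Step 2 — f₀ = ω₀/(2π) = 3283 Hz.
Step 3 — Series Q: Q = ω₀L/R = 2.063e+04·0.05/200 = 5.157.
Step 4 — Bandwidth: Δω = ω₀/Q = 4000 rad/s; BW = Δω/(2π) = 636.6 Hz.

(a) f₀ = 3283 Hz  (b) Q = 5.157  (c) BW = 636.6 Hz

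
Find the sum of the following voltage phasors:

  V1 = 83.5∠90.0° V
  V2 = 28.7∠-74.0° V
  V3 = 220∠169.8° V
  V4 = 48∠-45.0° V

Step 1 — Convert each phasor to rectangular form:
  V1 = 83.5·(cos(90.0°) + j·sin(90.0°)) = 0 + j83.5 V
  V2 = 28.7·(cos(-74.0°) + j·sin(-74.0°)) = 7.911 - j27.59 V
  V3 = 220·(cos(169.8°) + j·sin(169.8°)) = -216.5 + j38.96 V
  V4 = 48·(cos(-45.0°) + j·sin(-45.0°)) = 33.94 - j33.94 V
Step 2 — Sum components: V_total = -174.7 + j60.93 V.
Step 3 — Convert to polar: |V_total| = 185 V, ∠V_total = 160.8°.

V_total = 185∠160.8° V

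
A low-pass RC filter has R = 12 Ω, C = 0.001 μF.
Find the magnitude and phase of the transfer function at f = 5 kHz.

Step 1 — Angular frequency: ω = 2π·5000 = 3.142e+04 rad/s.
Step 2 — Transfer function: H(jω) = 1/(1 + jωRC).
Step 3 — Denominator: 1 + jωRC = 1 + j·3.142e+04·12·1e-09 = 1 + j0.000377.
Step 4 — H = 1 - j0.000377.
Step 5 — Magnitude: |H| = 1 (-0.0 dB); phase: φ = -0.0°.

|H| = 1 (-0.0 dB), φ = -0.0°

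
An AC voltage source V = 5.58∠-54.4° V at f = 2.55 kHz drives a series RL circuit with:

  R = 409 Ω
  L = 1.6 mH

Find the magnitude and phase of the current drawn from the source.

Step 1 — Angular frequency: ω = 2π·f = 2π·2550 = 1.602e+04 rad/s.
Step 2 — Component impedances:
  R: Z = R = 409 Ω
  L: Z = jωL = j·1.602e+04·0.0016 = 0 + j25.64 Ω
Step 3 — Series combination: Z_total = R + L = 409 + j25.64 Ω = 409.8∠3.6° Ω.
Step 4 — Source phasor: V = 5.58∠-54.4° V = 3.248 - j4.537 V.
Step 5 — Ohm's law: I = V / Z_total = (3.248 - j4.537) / (409 + j25.64) = 0.007218 - j0.01155 A.
Step 6 — Convert to polar: |I| = 0.01362 A, ∠I = -58.0°.

I = 0.01362∠-58.0° A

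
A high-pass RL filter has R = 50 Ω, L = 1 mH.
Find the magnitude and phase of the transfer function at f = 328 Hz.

Step 1 — Angular frequency: ω = 2π·328 = 2061 rad/s.
Step 2 — Transfer function: H(jω) = jωL/(R + jωL).
Step 3 — Numerator jωL = j·2.061; denominator R + jωL = 50 + j2.061.
Step 4 — H = 0.001696 + j0.04115.
Step 5 — Magnitude: |H| = 0.04118 (-27.7 dB); phase: φ = 87.6°.

|H| = 0.04118 (-27.7 dB), φ = 87.6°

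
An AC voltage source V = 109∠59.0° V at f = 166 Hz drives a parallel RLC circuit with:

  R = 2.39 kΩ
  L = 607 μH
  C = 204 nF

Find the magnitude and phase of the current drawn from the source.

Step 1 — Angular frequency: ω = 2π·f = 2π·166 = 1043 rad/s.
Step 2 — Component impedances:
  R: Z = R = 2390 Ω
  L: Z = jωL = j·1043·0.000607 = 0 + j0.6331 Ω
  C: Z = 1/(jωC) = -j/(ω·C) = 0 - j4700 Ω
Step 3 — Parallel combination: 1/Z_total = 1/R + 1/L + 1/C; Z_total = 0.0001678 + j0.6332 Ω = 0.6332∠90.0° Ω.
Step 4 — Source phasor: V = 109∠59.0° V = 56.14 + j93.43 V.
Step 5 — Ohm's law: I = V / Z_total = (56.14 + j93.43) / (0.0001678 + j0.6332) = 147.6 - j88.62 A.
Step 6 — Convert to polar: |I| = 172.1 A, ∠I = -31.0°.

I = 172.1∠-31.0° A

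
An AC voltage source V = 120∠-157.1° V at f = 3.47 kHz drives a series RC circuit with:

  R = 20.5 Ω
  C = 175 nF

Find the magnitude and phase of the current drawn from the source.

Step 1 — Angular frequency: ω = 2π·f = 2π·3470 = 2.18e+04 rad/s.
Step 2 — Component impedances:
  R: Z = R = 20.5 Ω
  C: Z = 1/(jωC) = -j/(ω·C) = 0 - j262.1 Ω
Step 3 — Series combination: Z_total = R + C = 20.5 - j262.1 Ω = 262.9∠-85.5° Ω.
Step 4 — Source phasor: V = 120∠-157.1° V = -110.5 - j46.69 V.
Step 5 — Ohm's law: I = V / Z_total = (-110.5 - j46.69) / (20.5 - j262.1) = 0.1443 - j0.4331 A.
Step 6 — Convert to polar: |I| = 0.4565 A, ∠I = -71.6°.

I = 0.4565∠-71.6° A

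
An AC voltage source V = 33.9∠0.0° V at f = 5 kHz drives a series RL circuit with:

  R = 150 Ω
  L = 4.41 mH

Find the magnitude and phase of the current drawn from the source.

Step 1 — Angular frequency: ω = 2π·f = 2π·5000 = 3.142e+04 rad/s.
Step 2 — Component impedances:
  R: Z = R = 150 Ω
  L: Z = jωL = j·3.142e+04·0.00441 = 0 + j138.5 Ω
Step 3 — Series combination: Z_total = R + L = 150 + j138.5 Ω = 204.2∠42.7° Ω.
Step 4 — Source phasor: V = 33.9∠0.0° V = 33.9 V.
Step 5 — Ohm's law: I = V / Z_total = (33.9) / (150 + j138.5) = 0.122 - j0.1126 A.
Step 6 — Convert to polar: |I| = 0.166 A, ∠I = -42.7°.

I = 0.166∠-42.7° A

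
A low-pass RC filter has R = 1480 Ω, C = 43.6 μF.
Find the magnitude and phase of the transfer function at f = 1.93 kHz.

Step 1 — Angular frequency: ω = 2π·1930 = 1.213e+04 rad/s.
Step 2 — Transfer function: H(jω) = 1/(1 + jωRC).
Step 3 — Denominator: 1 + jωRC = 1 + j·1.213e+04·1480·4.36e-05 = 1 + j782.5.
Step 4 — H = 1.633e-06 - j0.001278.
Step 5 — Magnitude: |H| = 0.001278 (-57.9 dB); phase: φ = -89.9°.

|H| = 0.001278 (-57.9 dB), φ = -89.9°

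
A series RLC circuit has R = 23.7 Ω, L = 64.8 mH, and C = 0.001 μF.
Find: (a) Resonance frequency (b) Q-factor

Step 1 — Resonance condition Im(Z)=0 gives ω₀ = 1/√(LC).
Step 2 — ω₀ = 1/√(0.0648·1e-09) = 1.242e+05 rad/s.
Step 3 — f₀ = ω₀/(2π) = 1.977e+04 Hz.
Step 4 — Series Q: Q = ω₀L/R = 1.242e+05·0.0648/23.7 = 339.7.

(a) f₀ = 1.977e+04 Hz  (b) Q = 339.7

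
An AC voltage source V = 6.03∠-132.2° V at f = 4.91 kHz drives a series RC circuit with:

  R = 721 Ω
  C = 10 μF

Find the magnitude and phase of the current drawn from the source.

Step 1 — Angular frequency: ω = 2π·f = 2π·4910 = 3.085e+04 rad/s.
Step 2 — Component impedances:
  R: Z = R = 721 Ω
  C: Z = 1/(jωC) = -j/(ω·C) = 0 - j3.241 Ω
Step 3 — Series combination: Z_total = R + C = 721 - j3.241 Ω = 721∠-0.3° Ω.
Step 4 — Source phasor: V = 6.03∠-132.2° V = -4.05 - j4.467 V.
Step 5 — Ohm's law: I = V / Z_total = (-4.05 - j4.467) / (721 - j3.241) = -0.00559 - j0.006221 A.
Step 6 — Convert to polar: |I| = 0.008363 A, ∠I = -131.9°.

I = 0.008363∠-131.9° A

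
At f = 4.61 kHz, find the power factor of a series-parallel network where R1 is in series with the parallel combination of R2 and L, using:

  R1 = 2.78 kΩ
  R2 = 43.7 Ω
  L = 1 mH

Step 1 — Angular frequency: ω = 2π·f = 2π·4610 = 2.897e+04 rad/s.
Step 2 — Component impedances:
  R1: Z = R = 2780 Ω
  R2: Z = R = 43.7 Ω
  L: Z = jωL = j·2.897e+04·0.001 = 0 + j28.97 Ω
Step 3 — Parallel branch: R2 || L = 1/(1/R2 + 1/L) = 13.34 + j20.12 Ω.
Step 4 — Series with R1: Z_total = R1 + (R2 || L) = 2793 + j20.12 Ω = 2793∠0.4° Ω.
Step 5 — Power factor: PF = cos(φ) = Re(Z)/|Z| = 2793/2793 = 1.
Step 6 — Type: Im(Z) = 20.12 ⇒ lagging (phase φ = 0.4°).

PF = 1 (lagging, φ = 0.4°)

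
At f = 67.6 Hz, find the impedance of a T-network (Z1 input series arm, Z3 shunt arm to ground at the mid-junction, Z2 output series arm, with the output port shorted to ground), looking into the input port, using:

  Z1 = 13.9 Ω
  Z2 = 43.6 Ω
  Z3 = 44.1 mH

Step 1 — Angular frequency: ω = 2π·f = 2π·67.6 = 424.7 rad/s.
Step 2 — Component impedances:
  Z1: Z = R = 13.9 Ω
  Z2: Z = R = 43.6 Ω
  Z3: Z = jωL = j·424.7·0.0441 = 0 + j18.73 Ω
Step 3 — With the output port shorted to ground, the output series arm Z2 runs from the junction to ground; the shunt arm Z3 also runs from the junction to ground. They appear in parallel: Z3 || Z2 = 6.793 + j15.81 Ω.
Step 4 — Series with input arm Z1: Z_in = Z1 + (Z3 || Z2) = 20.69 + j15.81 Ω = 26.04∠37.4° Ω.

Z = 20.69 + j15.81 Ω = 26.04∠37.4° Ω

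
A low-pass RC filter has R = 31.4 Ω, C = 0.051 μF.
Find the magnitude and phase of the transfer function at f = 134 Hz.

Step 1 — Angular frequency: ω = 2π·134 = 841.9 rad/s.
Step 2 — Transfer function: H(jω) = 1/(1 + jωRC).
Step 3 — Denominator: 1 + jωRC = 1 + j·841.9·31.4·5.1e-08 = 1 + j0.001348.
Step 4 — H = 1 - j0.001348.
Step 5 — Magnitude: |H| = 1 (-0.0 dB); phase: φ = -0.1°.

|H| = 1 (-0.0 dB), φ = -0.1°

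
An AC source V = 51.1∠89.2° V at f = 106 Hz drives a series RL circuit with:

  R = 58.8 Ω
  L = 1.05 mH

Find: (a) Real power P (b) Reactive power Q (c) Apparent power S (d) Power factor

Step 1 — Angular frequency: ω = 2π·f = 2π·106 = 666 rad/s.
Step 2 — Component impedances:
  R: Z = R = 58.8 Ω
  L: Z = jωL = j·666·0.00105 = 0 + j0.6993 Ω
Step 3 — Series combination: Z_total = R + L = 58.8 + j0.6993 Ω = 58.8∠0.7° Ω.
Step 4 — Source phasor: V = 51.1∠89.2° V = 0.7135 + j51.1 V.
Step 5 — Current: I = V / Z = 0.02247 + j0.8687 A = 0.869∠88.5° A.
Step 6 — Complex power: S = V·I* = 44.4 + j0.5281 VA.
Step 7 — Real power: P = Re(S) = 44.4 W.
Step 8 — Reactive power: Q = Im(S) = 0.5281 VAR.
Step 9 — Apparent power: |S| = 44.41 VA.
Step 10 — Power factor: PF = P/|S| = 0.9999 (lagging).

(a) P = 44.4 W  (b) Q = 0.5281 VAR  (c) S = 44.41 VA  (d) PF = 0.9999 (lagging)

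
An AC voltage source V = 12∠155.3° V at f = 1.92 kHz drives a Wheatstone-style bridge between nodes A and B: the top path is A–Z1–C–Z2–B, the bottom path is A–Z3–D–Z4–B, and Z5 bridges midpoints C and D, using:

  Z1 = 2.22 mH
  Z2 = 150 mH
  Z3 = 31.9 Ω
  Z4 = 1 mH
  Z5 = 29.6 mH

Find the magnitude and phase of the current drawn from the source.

Step 1 — Angular frequency: ω = 2π·f = 2π·1920 = 1.206e+04 rad/s.
Step 2 — Component impedances:
  Z1: Z = jωL = j·1.206e+04·0.00222 = 0 + j26.78 Ω
  Z2: Z = jωL = j·1.206e+04·0.15 = 0 + j1810 Ω
  Z3: Z = R = 31.9 Ω
  Z4: Z = jωL = j·1.206e+04·0.001 = 0 + j12.06 Ω
  Z5: Z = jωL = j·1.206e+04·0.0296 = 0 + j357.1 Ω
Step 3 — Bridge requires nodal analysis (the Z5 bridge couples midpoints C and D, so the two paths cannot be reduced to a simple series/parallel combination). Setting node B to ground and injecting 1 A at node A, the 3-node admittance system at A, C, D solves to V_A = Z_AB = 31.21 + j15.05 Ω = 34.65∠25.7° Ω.
Step 4 — Source phasor: V = 12∠155.3° V = -10.9 + j5.014 V.
Step 5 — Ohm's law: I = V / Z_total = (-10.9 + j5.014) / (31.21 + j15.05) = -0.2206 + j0.267 A.
Step 6 — Convert to polar: |I| = 0.3463 A, ∠I = 129.6°.

I = 0.3463∠129.6° A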